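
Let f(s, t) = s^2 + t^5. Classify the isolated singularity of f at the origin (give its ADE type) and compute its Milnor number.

Type A_{4}, Milnor number mu = 4.

The Hessian of f at 0 has rank 1. Corank 1: A-series; mu = 4 gives A_4.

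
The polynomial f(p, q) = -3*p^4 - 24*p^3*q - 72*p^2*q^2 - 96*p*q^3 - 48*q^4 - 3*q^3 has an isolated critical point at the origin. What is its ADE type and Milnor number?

The Hessian of f at 0 is [[0, 0], [0, 0]] with rank 0, so corank 2. A Groebner basis of the Jacobian ideal J(f) in C{p,q} is {p^3 + 6*p^2*q, q^2}; counting standard monomials gives mu = 6. Corank 2; j^3 = -3*q^3 is a perfect cube, so E-series; the 4-jet and mu = 6 give E_6.

Type E_{6}, Milnor number mu = 6.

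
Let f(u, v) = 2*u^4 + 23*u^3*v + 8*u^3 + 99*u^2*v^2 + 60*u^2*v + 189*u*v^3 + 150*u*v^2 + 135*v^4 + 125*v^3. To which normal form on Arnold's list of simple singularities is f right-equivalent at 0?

E_7

The Hessian of f at 0 has rank 0. Corank 2; j^3 = (2*u + 5*v)^3 is a perfect cube, so E-series; the 4-jet and mu = 7 give E_7.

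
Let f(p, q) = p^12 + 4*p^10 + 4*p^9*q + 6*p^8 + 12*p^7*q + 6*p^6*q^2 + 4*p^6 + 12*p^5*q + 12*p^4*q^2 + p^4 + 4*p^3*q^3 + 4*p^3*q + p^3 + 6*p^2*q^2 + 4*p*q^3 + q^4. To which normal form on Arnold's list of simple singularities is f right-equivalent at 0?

E_6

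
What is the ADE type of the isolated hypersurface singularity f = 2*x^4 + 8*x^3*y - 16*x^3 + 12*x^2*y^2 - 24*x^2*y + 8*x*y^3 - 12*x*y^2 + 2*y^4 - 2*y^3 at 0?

E_{6}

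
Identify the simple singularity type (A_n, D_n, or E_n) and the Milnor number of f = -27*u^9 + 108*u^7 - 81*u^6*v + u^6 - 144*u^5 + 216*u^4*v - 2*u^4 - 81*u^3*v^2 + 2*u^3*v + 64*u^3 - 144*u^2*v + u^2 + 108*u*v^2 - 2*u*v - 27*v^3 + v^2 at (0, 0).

The Hessian of f at 0 has rank 1. Corank 1: A-series; mu = 2 gives A_2.

Type A_{2}, Milnor number mu = 2.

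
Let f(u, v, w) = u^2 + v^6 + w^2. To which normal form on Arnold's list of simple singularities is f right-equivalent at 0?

A_5

The Hessian of f at 0 is [[2, 0, 0], [0, 0, 0], [0, 0, 2]] with rank 2, so corank 1. A Groebner basis of the Jacobian ideal J(f) in C{u,v,w} is {v^5, u, w}; counting standard monomials gives mu = 5. Corank 1: A-series; mu = 5 gives A_5.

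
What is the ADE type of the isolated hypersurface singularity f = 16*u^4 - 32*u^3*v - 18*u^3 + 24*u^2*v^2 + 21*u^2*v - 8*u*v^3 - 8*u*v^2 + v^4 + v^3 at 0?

D_5

The Hessian of f at 0 is [[0, 0], [0, 0]] with rank 0, so corank 2. A Groebner basis of the Jacobian ideal J(f) in C{u,v} is {u*v^2 + 27*u*v/8 - 9*v^2/8, 81*u*v/8 + v^3 - 27*v^2/8, u^2 - 5*u*v/6 + v^2/6}; counting standard monomials gives mu = 5. Corank 2; j^3 = -(2*u - v)*(3*u - v)^2 has shape L^2 M (L != M), so D-series; mu = 5 gives D_5.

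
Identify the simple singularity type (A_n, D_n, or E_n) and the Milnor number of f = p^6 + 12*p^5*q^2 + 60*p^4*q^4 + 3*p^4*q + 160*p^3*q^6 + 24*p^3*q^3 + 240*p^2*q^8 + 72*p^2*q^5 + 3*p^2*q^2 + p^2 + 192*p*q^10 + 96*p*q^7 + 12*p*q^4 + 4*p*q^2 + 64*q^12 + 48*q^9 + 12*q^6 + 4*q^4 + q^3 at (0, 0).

The Hessian of f at 0 has rank 1. Corank 1: A-series; mu = 2 gives A_2.

Type A_2, Milnor number mu = 2.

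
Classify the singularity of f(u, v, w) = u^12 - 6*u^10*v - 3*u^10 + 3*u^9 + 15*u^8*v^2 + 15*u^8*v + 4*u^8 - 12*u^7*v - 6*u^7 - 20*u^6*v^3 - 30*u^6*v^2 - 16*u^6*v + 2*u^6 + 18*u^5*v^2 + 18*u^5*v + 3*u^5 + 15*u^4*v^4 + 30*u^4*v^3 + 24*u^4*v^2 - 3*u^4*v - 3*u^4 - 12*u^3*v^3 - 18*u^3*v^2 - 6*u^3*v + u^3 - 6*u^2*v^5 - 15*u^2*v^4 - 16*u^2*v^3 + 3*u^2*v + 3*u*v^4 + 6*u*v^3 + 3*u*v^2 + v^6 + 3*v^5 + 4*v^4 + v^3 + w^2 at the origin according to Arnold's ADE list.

The Hessian of f at 0 is [[0, 0, 0], [0, 0, 0], [0, 0, 2]] with rank 1, so corank 2. A Groebner basis of the Jacobian ideal J(f) in C{u,v,w} is {v^3, u^2 + 2*u*v + v^2, w}; counting standard monomials gives mu = 6. Corank 2; j^3 = (u + v)^3 is a perfect cube, so E-series; the 4-jet and mu = 6 give E_6.

E6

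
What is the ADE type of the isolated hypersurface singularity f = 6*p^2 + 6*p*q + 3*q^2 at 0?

A1

The Hessian of f at 0 has rank 2. Corank 0: nondegenerate Morse point, so A_1.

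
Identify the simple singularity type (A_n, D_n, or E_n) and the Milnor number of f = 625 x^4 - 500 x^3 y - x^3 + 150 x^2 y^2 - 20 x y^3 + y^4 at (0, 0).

Type E_{6}, Milnor number mu = 6.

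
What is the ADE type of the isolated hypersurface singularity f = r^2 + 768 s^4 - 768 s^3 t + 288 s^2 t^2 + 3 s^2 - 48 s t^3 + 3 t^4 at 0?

The Hessian of f at 0 is [[6, 0, 0], [0, 0, 0], [0, 0, 2]] with rank 2, so corank 1. A Groebner basis of the Jacobian ideal J(f) in C{s,t,r} is {t^3, s, r}; counting standard monomials gives mu = 3. Corank 1: A-series; mu = 3 gives A_3.

A_{3}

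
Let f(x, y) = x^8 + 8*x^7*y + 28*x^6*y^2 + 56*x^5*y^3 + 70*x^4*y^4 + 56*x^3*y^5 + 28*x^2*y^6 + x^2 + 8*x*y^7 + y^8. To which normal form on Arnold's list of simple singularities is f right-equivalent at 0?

The Hessian of f at 0 has rank 1. Corank 1: A-series; mu = 7 gives A_7.

A_{7}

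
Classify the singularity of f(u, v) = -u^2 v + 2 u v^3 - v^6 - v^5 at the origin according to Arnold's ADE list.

D_7

The Hessian of f at 0 has rank 0. Corank 2; j^3 = -u^2*v has shape L^2 M (L != M), so D-series; mu = 7 gives D_7.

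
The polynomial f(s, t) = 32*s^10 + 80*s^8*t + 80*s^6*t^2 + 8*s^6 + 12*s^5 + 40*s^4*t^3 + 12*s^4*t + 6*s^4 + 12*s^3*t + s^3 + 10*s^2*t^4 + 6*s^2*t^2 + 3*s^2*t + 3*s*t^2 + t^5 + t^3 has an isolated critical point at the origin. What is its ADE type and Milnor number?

The Hessian of f at 0 is [[0, 0], [0, 0]] with rank 0, so corank 2. A Groebner basis of the Jacobian ideal J(f) in C{s,t} is {s^2/16 + s*t^3 + s*t^2/4 + s*t/8 + t^3/4 + t^2/16, t^4, s^3 + 3*s^2/4 + 3*s*t/2 + t^3 + 3*t^2/4, s^2*t - s^2/4 + s*t^2 - s*t/2 - t^2/4}; counting standard monomials gives mu = 8. Corank 2; j^3 = (s + t)^3 is a perfect cube, so E-series; the 5-jet and mu = 8 give E_8.

Type E_8, Milnor number mu = 8.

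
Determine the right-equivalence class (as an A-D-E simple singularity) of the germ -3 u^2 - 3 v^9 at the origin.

A_{8}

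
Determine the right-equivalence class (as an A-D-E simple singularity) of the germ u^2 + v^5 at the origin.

A_4

The Hessian of f at 0 has rank 1. Corank 1: A-series; mu = 4 gives A_4.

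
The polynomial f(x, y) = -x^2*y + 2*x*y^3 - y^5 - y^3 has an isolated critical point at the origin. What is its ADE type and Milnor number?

Type D_{4}, Milnor number mu = 4.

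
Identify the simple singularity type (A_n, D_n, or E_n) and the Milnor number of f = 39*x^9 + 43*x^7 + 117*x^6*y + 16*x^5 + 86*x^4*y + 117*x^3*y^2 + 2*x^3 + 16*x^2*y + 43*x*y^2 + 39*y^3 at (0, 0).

The Hessian of f at 0 is [[0, 0], [0, 0]] with rank 0, so corank 2. A Groebner basis of the Jacobian ideal J(f) in C{x,y} is {y^3, x^2 - 23*y^2/2, x*y + 7*y^2/2}; counting standard monomials gives mu = 4. Corank 2; j^3 = (x + 3*y)*(2*x^2 + 10*x*y + 13*y^2) splits into three distinct lines over C (the quadratic factor has nonzero discriminant), so D_4.

Type D4, Milnor number mu = 4.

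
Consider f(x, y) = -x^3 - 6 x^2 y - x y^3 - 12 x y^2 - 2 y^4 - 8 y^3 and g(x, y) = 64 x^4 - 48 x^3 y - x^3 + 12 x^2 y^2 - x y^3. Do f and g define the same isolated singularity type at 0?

The Hessian of f at 0 is [[0, 0], [0, 0]] with rank 0, so corank 2. A Groebner basis of the Jacobian ideal J(f) in C{x,y} is {x^3 + 6*x^2*y + 48*x^2 + 192*x*y + 192*y^2, -6*x^2 + x*y^2 - 24*x*y - 24*y^2, 3*x^2 + 12*x*y + y^3 + 12*y^2}; counting standard monomials gives mu = 7. Corank 2; j^3 = -(x + 2*y)^3 is a perfect cube, so E-series; the 4-jet and mu = 7 give E_7. The Hessian of g at 0 is [[0, 0], [0, 0]] with rank 0, so corank 2. A Groebner basis of the Jacobian ideal J(g) in C{x,y} is {3*x^2/16 + y^4 + y^3/16, x^3, x^2*y - x^2/16 - y^3/48, -x^2/2 + x*y^2 - y^3/6}; counting standard monomials gives mu = 7. Corank 2; j^3 = -x^3 is a perfect cube, so E-series; the 4-jet and mu = 7 give E_7. Both have type E_7, hence right-equivalent.

Yes.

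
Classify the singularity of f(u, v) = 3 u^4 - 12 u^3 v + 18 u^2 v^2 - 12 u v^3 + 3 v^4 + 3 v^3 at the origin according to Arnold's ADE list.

E_6

The Hessian of f at 0 is [[0, 0], [0, 0]] with rank 0, so corank 2. A Groebner basis of the Jacobian ideal J(f) in C{u,v} is {u^3 - 3*u^2*v, v^2}; counting standard monomials gives mu = 6. Corank 2; j^3 = 3*v^3 is a perfect cube, so E-series; the 4-jet and mu = 6 give E_6.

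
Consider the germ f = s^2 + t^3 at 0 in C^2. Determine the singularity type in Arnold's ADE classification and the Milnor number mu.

Type A2, Milnor number mu = 2.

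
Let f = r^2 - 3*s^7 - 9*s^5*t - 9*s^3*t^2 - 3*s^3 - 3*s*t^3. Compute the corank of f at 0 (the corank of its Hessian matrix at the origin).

2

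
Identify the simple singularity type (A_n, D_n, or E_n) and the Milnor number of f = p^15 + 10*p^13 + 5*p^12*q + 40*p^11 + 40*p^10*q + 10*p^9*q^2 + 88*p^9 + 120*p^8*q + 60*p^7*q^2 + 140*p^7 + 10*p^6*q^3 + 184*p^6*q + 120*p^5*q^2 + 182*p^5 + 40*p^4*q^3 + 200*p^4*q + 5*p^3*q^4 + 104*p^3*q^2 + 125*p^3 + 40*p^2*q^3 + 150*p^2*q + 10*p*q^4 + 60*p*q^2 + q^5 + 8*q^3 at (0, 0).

The Hessian of f at 0 is [[0, 0], [0, 0]] with rank 0, so corank 2. A Groebner basis of the Jacobian ideal J(f) in C{p,q} is {-10625*p^2/32 + p*q^3 - 2125*p*q/8 - 425*q^2/8, 3125*p^2/4 + 625*p*q + q^4 + 125*q^2, p^3 - 12*p*q^2/25 - 16*q^3/125, p^2*q + 4*p*q^2/5 + 4*q^3/25}; counting standard monomials gives mu = 8. Corank 2; j^3 = (5*p + 2*q)^3 is a perfect cube, so E-series; the 5-jet and mu = 8 give E_8.

Type E_8, Milnor number mu = 8.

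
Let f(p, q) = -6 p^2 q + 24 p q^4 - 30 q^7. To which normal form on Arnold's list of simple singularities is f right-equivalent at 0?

D_{8}

The Hessian of f at 0 is [[0, 0], [0, 0]] with rank 0, so corank 2. A Groebner basis of the Jacobian ideal J(f) in C{p,q} is {2*p^2/3 + p*q^3, -p*q/2 + q^4, p^3, p^2*q}; counting standard monomials gives mu = 8. Corank 2; j^3 = -6*p^2*q has shape L^2 M (L != M), so D-series; mu = 8 gives D_8.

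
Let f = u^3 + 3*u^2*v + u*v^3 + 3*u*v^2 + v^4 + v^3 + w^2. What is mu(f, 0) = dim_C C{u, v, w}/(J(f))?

7

The Hessian of f at 0 has rank 1. Corank 2; j^3 = (u + v)^3 is a perfect cube, so E-series; the 4-jet and mu = 7 give E_7.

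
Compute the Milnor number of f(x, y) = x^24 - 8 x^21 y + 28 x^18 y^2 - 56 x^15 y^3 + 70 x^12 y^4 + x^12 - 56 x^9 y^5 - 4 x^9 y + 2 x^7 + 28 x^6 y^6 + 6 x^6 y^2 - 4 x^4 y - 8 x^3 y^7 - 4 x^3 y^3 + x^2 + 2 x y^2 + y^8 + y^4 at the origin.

7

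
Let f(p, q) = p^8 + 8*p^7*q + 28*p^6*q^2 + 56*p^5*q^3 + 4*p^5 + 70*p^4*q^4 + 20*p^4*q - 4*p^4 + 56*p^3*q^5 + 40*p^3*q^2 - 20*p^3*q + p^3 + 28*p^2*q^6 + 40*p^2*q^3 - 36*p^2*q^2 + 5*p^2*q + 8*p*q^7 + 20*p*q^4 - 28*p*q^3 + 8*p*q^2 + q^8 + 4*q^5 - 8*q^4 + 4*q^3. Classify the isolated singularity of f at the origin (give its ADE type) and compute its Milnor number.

Type D9, Milnor number mu = 9.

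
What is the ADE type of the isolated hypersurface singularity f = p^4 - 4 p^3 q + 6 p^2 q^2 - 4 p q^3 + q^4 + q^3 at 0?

The Hessian of f at 0 has rank 0. Corank 2; j^3 = q^3 is a perfect cube, so E-series; the 4-jet and mu = 6 give E_6.

E6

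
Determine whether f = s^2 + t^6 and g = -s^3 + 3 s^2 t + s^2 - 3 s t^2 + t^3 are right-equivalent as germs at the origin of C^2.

No.

The Hessian of f at 0 has rank 1. Corank 1: A-series; mu = 5 gives A_5. The Hessian of g at 0 has rank 1. Corank 1: A-series; mu = 2 gives A_2. f is A_5 but g is A_2, hence not right-equivalent.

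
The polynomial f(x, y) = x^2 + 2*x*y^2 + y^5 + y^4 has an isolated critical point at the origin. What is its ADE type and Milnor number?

The Hessian of f at 0 has rank 1. Corank 1: A-series; mu = 4 gives A_4.

Type A4, Milnor number mu = 4.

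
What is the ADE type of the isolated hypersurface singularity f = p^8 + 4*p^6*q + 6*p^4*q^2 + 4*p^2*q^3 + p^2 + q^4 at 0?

A_3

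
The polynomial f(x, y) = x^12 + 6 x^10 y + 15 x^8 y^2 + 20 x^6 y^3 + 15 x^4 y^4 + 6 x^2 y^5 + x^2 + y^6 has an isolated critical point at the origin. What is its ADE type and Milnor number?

The Hessian of f at 0 has rank 1. Corank 1: A-series; mu = 5 gives A_5.

Type A5, Milnor number mu = 5.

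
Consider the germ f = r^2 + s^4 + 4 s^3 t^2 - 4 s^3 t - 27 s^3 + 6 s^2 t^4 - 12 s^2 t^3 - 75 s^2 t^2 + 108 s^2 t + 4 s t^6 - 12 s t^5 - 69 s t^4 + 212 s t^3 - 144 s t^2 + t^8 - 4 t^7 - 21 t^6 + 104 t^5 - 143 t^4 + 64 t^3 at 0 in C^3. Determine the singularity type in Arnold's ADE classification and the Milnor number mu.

Type E_{6}, Milnor number mu = 6.

The Hessian of f at 0 is [[0, 0, 0], [0, 0, 0], [0, 0, 2]] with rank 1, so corank 2. A Groebner basis of the Jacobian ideal J(f) in C{s,t,r} is {s^3 - 8*s^2 + 64*s*t/3 - 128*t^2/9, s^2*t - 20*s^2/3 + 160*s*t/9 - 320*t^2/27, -11*s^2/2 + s*t^2 + 44*s*t/3 - 88*t^2/9, -9*s^2/2 + 12*s*t + t^3 - 8*t^2, r}; counting standard monomials gives mu = 6. Corank 2; j^3 = -(3*s - 4*t)^3 is a perfect cube, so E-series; the 4-jet and mu = 6 give E_6.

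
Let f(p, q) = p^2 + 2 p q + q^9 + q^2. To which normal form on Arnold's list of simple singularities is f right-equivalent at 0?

A8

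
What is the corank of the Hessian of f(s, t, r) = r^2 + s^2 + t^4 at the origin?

The Hessian at 0 is [[2, 0, 0], [0, 0, 0], [0, 0, 2]] of rank 2; hence corank 1.

1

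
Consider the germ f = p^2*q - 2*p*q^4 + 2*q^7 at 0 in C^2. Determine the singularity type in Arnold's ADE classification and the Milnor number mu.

The Hessian of f at 0 has rank 0. Corank 2; j^3 = p^2*q has shape L^2 M (L != M), so D-series; mu = 8 gives D_8.

Type D_{8}, Milnor number mu = 8.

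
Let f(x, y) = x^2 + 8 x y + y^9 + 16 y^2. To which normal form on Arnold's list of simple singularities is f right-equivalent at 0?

A8

The Hessian of f at 0 has rank 1. Corank 1: A-series; mu = 8 gives A_8.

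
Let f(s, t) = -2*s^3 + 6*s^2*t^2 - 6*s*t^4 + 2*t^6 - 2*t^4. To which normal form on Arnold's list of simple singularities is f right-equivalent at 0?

E_{6}

The Hessian of f at 0 has rank 0. Corank 2; j^3 = -2*s^3 is a perfect cube, so E-series; the 4-jet and mu = 6 give E_6.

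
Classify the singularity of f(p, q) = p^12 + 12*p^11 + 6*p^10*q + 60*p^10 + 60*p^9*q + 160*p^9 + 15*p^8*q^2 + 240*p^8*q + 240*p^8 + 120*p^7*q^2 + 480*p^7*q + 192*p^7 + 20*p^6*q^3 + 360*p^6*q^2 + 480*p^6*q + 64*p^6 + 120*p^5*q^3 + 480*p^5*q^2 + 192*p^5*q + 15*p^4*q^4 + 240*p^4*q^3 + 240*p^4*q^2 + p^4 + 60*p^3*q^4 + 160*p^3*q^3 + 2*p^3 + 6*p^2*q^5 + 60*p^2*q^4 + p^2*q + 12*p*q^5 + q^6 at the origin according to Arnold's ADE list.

D7

The Hessian of f at 0 is [[0, 0], [0, 0]] with rank 0, so corank 2. A Groebner basis of the Jacobian ideal J(f) in C{p,q} is {-p*q/12 + q^5, p*q^2, p^2 + p*q/2}; counting standard monomials gives mu = 7. Corank 2; j^3 = p^2*(2*p + q) has shape L^2 M (L != M), so D-series; mu = 7 gives D_7.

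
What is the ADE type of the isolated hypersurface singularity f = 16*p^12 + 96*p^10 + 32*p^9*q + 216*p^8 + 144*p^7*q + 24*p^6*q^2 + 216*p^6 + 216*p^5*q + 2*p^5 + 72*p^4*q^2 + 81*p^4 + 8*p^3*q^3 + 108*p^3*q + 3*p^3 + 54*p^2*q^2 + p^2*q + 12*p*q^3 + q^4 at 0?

D_5

The Hessian of f at 0 has rank 0. Corank 2; j^3 = p^2*(3*p + q) has shape L^2 M (L != M), so D-series; mu = 5 gives D_5.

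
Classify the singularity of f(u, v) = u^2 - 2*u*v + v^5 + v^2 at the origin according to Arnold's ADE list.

A_{4}

The Hessian of f at 0 is [[2, -2], [-2, 2]] with rank 1, so corank 1. A Groebner basis of the Jacobian ideal J(f) in C{u,v} is {v^4, u - v}; counting standard monomials gives mu = 4. Corank 1: A-series; mu = 4 gives A_4.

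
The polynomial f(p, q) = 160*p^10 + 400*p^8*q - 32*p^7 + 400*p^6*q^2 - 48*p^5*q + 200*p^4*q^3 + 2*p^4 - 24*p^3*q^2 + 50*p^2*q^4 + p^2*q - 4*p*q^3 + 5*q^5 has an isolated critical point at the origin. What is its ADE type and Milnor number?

Type D_{6}, Milnor number mu = 6.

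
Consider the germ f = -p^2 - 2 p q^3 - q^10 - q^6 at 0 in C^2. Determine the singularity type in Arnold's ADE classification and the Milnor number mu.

Type A_9, Milnor number mu = 9.

The Hessian of f at 0 has rank 1. Corank 1: A-series; mu = 9 gives A_9.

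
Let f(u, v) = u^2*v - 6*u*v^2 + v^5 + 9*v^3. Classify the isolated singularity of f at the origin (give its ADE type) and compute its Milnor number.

Type D6, Milnor number mu = 6.

The Hessian of f at 0 has rank 0. Corank 2; j^3 = v*(u - 3*v)^2 has shape L^2 M (L != M), so D-series; mu = 6 gives D_6.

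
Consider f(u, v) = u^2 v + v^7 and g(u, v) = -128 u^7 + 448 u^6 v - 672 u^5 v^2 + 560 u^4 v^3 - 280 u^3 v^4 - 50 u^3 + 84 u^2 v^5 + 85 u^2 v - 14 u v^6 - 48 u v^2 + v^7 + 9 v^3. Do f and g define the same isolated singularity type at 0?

Yes.

The Hessian of f at 0 has rank 0. Corank 2; j^3 = u^2*v has shape L^2 M (L != M), so D-series; mu = 8 gives D_8. The Hessian of g at 0 has rank 0. Corank 2; j^3 = -(2*u - v)*(5*u - 3*v)^2 has shape L^2 M (L != M), so D-series; mu = 8 gives D_8. Both have type D_8, hence right-equivalent.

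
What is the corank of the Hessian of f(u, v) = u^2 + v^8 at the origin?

Hessian at 0 has rank 1.

1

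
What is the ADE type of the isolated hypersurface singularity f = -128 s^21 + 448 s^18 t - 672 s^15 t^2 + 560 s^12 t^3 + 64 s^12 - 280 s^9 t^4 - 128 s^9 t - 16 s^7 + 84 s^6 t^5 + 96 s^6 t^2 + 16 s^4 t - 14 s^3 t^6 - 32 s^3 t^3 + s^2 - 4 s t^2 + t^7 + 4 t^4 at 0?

A_6

The Hessian of f at 0 has rank 1. Corank 1: A-series; mu = 6 gives A_6.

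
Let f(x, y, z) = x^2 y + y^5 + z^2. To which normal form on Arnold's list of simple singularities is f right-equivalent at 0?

D6

The Hessian of f at 0 is [[0, 0, 0], [0, 0, 0], [0, 0, 2]] with rank 1, so corank 2. A Groebner basis of the Jacobian ideal J(f) in C{x,y,z} is {x^2/5 + y^4, x^3, x*y, z}; counting standard monomials gives mu = 6. Corank 2; j^3 = x^2*y has shape L^2 M (L != M), so D-series; mu = 6 gives D_6.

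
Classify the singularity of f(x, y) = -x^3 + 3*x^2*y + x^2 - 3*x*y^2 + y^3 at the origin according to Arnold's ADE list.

A_2

The Hessian of f at 0 has rank 1. Corank 1: A-series; mu = 2 gives A_2.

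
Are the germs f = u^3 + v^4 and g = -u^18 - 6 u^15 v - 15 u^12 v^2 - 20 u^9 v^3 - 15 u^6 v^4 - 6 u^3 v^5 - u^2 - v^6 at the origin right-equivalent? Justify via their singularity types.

No.

The Hessian of f at 0 is [[0, 0], [0, 0]] with rank 0, so corank 2. A Groebner basis of the Jacobian ideal J(f) in C{u,v} is {v^3, u^2}; counting standard monomials gives mu = 6. Corank 2; j^3 = u^3 is a perfect cube, so E-series; the 4-jet and mu = 6 give E_6. The Hessian of g at 0 is [[-2, 0], [0, 0]] with rank 1, so corank 1. A Groebner basis of the Jacobian ideal J(g) in C{u,v} is {v^5, u}; counting standard monomials gives mu = 5. Corank 1: A-series; mu = 5 gives A_5. f is E_6 but g is A_5, hence not right-equivalent.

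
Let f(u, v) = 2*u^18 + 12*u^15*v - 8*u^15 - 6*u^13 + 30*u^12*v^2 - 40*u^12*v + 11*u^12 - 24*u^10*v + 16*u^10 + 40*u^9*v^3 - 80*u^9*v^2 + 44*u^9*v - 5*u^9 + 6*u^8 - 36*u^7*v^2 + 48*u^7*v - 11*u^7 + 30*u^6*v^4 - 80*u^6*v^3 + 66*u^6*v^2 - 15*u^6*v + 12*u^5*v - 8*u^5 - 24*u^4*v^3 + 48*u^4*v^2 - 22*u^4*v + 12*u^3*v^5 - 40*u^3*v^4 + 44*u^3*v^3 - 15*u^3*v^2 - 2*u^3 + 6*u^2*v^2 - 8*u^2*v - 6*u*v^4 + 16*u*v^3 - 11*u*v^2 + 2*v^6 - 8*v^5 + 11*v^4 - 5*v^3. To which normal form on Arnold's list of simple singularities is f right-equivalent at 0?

D_4

The Hessian of f at 0 is [[0, 0], [0, 0]] with rank 0, so corank 2. A Groebner basis of the Jacobian ideal J(f) in C{u,v} is {v^3, u^2 + v^2/2, u*v + v^2/2}; counting standard monomials gives mu = 4. Corank 2; j^3 = -(u + v)*(2*u^2 + 6*u*v + 5*v^2) splits into three distinct lines over C (the quadratic factor has nonzero discriminant), so D_4.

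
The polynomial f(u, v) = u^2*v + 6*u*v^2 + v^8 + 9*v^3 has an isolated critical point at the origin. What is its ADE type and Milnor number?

Type D_9, Milnor number mu = 9.

The Hessian of f at 0 is [[0, 0], [0, 0]] with rank 0, so corank 2. A Groebner basis of the Jacobian ideal J(f) in C{u,v} is {u^2/8 + v^7 - 9*v^2/8, u^3 + 27*v^3, u*v + 3*v^2}; counting standard monomials gives mu = 9. Corank 2; j^3 = v*(u + 3*v)^2 has shape L^2 M (L != M), so D-series; mu = 9 gives D_9.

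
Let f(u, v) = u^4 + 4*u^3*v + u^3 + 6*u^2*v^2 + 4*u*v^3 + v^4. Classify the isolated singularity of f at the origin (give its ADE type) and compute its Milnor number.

The Hessian of f at 0 has rank 0. Corank 2; j^3 = u^3 is a perfect cube, so E-series; the 4-jet and mu = 6 give E_6.

Type E_{6}, Milnor number mu = 6.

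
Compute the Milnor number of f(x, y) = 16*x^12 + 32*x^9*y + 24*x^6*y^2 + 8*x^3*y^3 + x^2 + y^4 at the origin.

The Hessian of f at 0 has rank 1. Corank 1: A-series; mu = 3 gives A_3.

3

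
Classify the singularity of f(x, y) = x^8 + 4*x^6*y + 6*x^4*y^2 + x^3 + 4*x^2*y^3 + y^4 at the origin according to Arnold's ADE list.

E6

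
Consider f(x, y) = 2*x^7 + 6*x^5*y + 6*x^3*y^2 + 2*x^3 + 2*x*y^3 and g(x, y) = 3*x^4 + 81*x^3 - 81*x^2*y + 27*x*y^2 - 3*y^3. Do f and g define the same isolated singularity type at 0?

No.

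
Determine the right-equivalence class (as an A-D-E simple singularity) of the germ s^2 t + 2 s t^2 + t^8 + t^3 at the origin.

The Hessian of f at 0 is [[0, 0], [0, 0]] with rank 0, so corank 2. A Groebner basis of the Jacobian ideal J(f) in C{s,t} is {s^2/8 + t^7 - t^2/8, s^3 + t^3, s*t + t^2}; counting standard monomials gives mu = 9. Corank 2; j^3 = t*(s + t)^2 has shape L^2 M (L != M), so D-series; mu = 9 gives D_9.

D_9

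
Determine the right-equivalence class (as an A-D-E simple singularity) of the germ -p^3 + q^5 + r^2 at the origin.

E_{8}

The Hessian of f at 0 has rank 1. Corank 2; j^3 = -p^3 is a perfect cube, so E-series; the 5-jet and mu = 8 give E_8.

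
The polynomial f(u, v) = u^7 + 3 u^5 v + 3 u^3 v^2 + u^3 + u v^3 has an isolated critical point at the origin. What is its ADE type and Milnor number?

Type E_{7}, Milnor number mu = 7.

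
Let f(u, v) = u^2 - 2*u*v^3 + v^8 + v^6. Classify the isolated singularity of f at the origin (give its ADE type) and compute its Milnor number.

The Hessian of f at 0 has rank 1. Corank 1: A-series; mu = 7 gives A_7.

Type A7, Milnor number mu = 7.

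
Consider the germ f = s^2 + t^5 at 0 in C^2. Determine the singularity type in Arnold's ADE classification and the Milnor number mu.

Type A4, Milnor number mu = 4.

The Hessian of f at 0 has rank 1. Corank 1: A-series; mu = 4 gives A_4.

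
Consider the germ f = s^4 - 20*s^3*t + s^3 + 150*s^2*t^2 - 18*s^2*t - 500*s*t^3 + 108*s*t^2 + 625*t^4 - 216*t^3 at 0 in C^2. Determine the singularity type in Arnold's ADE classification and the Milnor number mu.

Type E_{6}, Milnor number mu = 6.

The Hessian of f at 0 has rank 0. Corank 2; j^3 = (s - 6*t)^3 is a perfect cube, so E-series; the 4-jet and mu = 6 give E_6.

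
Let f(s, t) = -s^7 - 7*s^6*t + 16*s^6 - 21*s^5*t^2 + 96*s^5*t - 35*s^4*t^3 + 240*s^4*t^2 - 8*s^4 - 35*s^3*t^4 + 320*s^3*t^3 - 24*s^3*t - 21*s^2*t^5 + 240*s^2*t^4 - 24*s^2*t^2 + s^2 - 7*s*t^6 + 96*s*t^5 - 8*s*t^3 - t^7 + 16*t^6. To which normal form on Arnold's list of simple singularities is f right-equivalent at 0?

A6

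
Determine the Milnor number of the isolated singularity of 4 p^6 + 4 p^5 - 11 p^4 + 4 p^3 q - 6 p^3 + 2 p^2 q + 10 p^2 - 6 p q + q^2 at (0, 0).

The Hessian of f at 0 is [[20, -6], [-6, 2]] with rank 2, so corank 0. A Groebner basis of the Jacobian ideal J(f) in C{p,q} is {p, q}; counting standard monomials gives mu = 1. Corank 0: nondegenerate Morse point, so A_1.

1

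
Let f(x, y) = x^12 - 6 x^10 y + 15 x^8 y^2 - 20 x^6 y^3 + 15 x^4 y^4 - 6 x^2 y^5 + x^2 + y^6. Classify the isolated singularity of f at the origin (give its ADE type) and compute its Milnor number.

The Hessian of f at 0 is [[2, 0], [0, 0]] with rank 1, so corank 1. A Groebner basis of the Jacobian ideal J(f) in C{x,y} is {y^5, x}; counting standard monomials gives mu = 5. Corank 1: A-series; mu = 5 gives A_5.

Type A_5, Milnor number mu = 5.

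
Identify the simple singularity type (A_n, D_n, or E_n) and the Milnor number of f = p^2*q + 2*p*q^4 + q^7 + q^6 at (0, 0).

Type D_{7}, Milnor number mu = 7.

The Hessian of f at 0 is [[0, 0], [0, 0]] with rank 0, so corank 2. A Groebner basis of the Jacobian ideal J(f) in C{p,q} is {p*q + q^4, p^3, p^2*q, -p^2/6 + p*q^2}; counting standard monomials gives mu = 7. Corank 2; j^3 = p^2*q has shape L^2 M (L != M), so D-series; mu = 7 gives D_7.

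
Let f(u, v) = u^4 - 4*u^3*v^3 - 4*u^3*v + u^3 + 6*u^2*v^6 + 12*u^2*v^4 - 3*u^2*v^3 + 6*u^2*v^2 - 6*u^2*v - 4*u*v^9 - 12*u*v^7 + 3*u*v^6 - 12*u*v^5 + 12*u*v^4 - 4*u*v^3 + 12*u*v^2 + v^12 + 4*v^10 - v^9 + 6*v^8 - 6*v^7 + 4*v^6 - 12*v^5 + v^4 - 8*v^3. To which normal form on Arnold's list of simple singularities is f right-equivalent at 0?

E_6

The Hessian of f at 0 has rank 0. Corank 2; j^3 = (u - 2*v)^3 is a perfect cube, so E-series; the 4-jet and mu = 6 give E_6.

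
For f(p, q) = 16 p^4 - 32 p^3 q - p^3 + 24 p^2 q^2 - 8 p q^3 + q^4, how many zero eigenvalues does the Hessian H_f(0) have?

Hessian at 0 has rank 0.

2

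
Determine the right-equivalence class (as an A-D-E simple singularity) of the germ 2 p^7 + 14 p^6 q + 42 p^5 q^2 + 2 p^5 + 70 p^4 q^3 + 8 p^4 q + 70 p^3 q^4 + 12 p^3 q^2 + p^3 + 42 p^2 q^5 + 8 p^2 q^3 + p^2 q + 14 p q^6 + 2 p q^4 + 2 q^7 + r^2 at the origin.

The Hessian of f at 0 has rank 1. Corank 2; j^3 = p^2*(p + q) has shape L^2 M (L != M), so D-series; mu = 8 gives D_8.

D8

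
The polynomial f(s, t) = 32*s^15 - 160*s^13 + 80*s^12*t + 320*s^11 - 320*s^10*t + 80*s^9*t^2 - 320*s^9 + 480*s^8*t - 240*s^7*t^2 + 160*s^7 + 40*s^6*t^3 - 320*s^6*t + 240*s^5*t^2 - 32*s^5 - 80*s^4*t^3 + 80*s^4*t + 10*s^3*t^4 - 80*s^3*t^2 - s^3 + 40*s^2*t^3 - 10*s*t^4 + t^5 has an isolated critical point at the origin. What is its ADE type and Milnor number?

Type E_{8}, Milnor number mu = 8.

The Hessian of f at 0 is [[0, 0], [0, 0]] with rank 0, so corank 2. A Groebner basis of the Jacobian ideal J(f) in C{s,t} is {t^5, s*t^3 - t^4/8, s^2}; counting standard monomials gives mu = 8. Corank 2; j^3 = -s^3 is a perfect cube, so E-series; the 5-jet and mu = 8 give E_8.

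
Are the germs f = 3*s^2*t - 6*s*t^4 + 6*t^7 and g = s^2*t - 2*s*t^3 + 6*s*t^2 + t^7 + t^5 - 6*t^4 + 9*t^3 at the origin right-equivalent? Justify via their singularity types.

Yes.

The Hessian of f at 0 has rank 0. Corank 2; j^3 = 3*s^2*t has shape L^2 M (L != M), so D-series; mu = 8 gives D_8. The Hessian of g at 0 has rank 0. Corank 2; j^3 = t*(s + 3*t)^2 has shape L^2 M (L != M), so D-series; mu = 8 gives D_8. Both have type D_8, hence right-equivalent.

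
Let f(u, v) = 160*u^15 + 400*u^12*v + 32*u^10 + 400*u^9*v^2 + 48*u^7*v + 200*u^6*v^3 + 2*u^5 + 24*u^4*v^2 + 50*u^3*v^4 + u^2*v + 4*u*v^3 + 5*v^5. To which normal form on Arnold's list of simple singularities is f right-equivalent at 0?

D_6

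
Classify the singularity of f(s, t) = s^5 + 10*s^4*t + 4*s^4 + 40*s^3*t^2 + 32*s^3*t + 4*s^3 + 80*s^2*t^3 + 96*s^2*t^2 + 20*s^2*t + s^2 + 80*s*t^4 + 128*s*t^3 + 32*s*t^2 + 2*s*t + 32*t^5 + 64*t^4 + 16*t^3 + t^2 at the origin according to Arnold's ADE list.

The Hessian of f at 0 has rank 1. Corank 1: A-series; mu = 4 gives A_4.

A4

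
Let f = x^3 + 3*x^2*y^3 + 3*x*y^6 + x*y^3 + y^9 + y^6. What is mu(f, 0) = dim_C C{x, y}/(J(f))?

7

The Hessian of f at 0 has rank 0. Corank 2; j^3 = x^3 is a perfect cube, so E-series; the 4-jet and mu = 7 give E_7.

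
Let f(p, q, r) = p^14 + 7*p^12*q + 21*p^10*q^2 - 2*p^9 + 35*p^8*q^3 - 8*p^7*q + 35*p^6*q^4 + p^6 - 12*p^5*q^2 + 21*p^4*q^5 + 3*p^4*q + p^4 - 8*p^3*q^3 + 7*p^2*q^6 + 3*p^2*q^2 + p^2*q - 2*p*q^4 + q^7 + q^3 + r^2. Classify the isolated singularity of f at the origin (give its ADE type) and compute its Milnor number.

The Hessian of f at 0 has rank 1. Corank 2; j^3 = q*(p^2 + q^2) splits into three distinct lines over C (the quadratic factor has nonzero discriminant), so D_4.

Type D_{4}, Milnor number mu = 4.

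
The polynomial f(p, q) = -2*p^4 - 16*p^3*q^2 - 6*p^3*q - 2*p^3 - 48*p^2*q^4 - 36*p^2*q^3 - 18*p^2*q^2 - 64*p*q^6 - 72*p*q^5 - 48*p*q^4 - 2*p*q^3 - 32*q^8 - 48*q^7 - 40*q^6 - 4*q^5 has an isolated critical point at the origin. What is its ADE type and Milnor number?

The Hessian of f at 0 has rank 0. Corank 2; j^3 = -2*p^3 is a perfect cube, so E-series; the 4-jet and mu = 7 give E_7.

Type E_{7}, Milnor number mu = 7.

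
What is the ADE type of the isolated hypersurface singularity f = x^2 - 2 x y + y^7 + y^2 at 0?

The Hessian of f at 0 has rank 1. Corank 1: A-series; mu = 6 gives A_6.

A_6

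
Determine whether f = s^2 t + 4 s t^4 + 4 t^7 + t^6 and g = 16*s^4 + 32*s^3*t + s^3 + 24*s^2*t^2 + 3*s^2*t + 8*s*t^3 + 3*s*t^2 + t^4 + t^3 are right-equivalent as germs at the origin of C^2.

The Hessian of f at 0 has rank 0. Corank 2; j^3 = s^2*t has shape L^2 M (L != M), so D-series; mu = 7 gives D_7. The Hessian of g at 0 has rank 0. Corank 2; j^3 = (s + t)^3 is a perfect cube, so E-series; the 4-jet and mu = 6 give E_6. f is D_7 but g is E_6, hence not right-equivalent.

No.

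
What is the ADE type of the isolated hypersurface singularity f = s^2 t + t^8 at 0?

D_{9}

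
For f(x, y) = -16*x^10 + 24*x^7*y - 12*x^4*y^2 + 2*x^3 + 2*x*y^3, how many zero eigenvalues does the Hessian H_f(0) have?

2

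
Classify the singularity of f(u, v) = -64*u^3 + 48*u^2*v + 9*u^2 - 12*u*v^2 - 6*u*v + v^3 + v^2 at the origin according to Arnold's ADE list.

A_{2}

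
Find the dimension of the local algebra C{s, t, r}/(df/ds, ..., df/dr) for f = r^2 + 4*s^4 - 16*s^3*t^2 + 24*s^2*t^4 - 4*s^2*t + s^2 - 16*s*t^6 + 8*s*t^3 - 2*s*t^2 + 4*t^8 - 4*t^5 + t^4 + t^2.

The Hessian of f at 0 has rank 3. Corank 0: nondegenerate Morse point, so A_1.

1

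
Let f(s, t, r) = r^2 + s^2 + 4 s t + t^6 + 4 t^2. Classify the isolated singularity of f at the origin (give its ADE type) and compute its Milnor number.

Type A_5, Milnor number mu = 5.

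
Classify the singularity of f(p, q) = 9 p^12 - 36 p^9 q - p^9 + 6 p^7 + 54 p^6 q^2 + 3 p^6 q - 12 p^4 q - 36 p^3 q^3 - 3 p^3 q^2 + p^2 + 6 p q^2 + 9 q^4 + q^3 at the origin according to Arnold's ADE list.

The Hessian of f at 0 has rank 1. Corank 1: A-series; mu = 2 gives A_2.

A_2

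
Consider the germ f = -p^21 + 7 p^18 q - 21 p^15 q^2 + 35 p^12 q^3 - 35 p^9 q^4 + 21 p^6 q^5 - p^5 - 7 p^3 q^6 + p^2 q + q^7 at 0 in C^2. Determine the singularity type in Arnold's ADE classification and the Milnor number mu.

Type D_{8}, Milnor number mu = 8.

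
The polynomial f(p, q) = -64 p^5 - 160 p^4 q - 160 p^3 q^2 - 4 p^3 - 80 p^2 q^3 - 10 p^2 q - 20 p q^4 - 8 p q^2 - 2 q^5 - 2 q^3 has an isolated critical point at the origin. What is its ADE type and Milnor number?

The Hessian of f at 0 has rank 0. Corank 2; j^3 = -2*(p + q)^2*(2*p + q) has shape L^2 M (L != M), so D-series; mu = 6 gives D_6.

Type D_{6}, Milnor number mu = 6.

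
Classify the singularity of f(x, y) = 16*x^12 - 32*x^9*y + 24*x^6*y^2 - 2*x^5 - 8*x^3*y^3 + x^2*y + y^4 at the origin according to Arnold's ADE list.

D_{5}

The Hessian of f at 0 has rank 0. Corank 2; j^3 = x^2*y has shape L^2 M (L != M), so D-series; mu = 5 gives D_5.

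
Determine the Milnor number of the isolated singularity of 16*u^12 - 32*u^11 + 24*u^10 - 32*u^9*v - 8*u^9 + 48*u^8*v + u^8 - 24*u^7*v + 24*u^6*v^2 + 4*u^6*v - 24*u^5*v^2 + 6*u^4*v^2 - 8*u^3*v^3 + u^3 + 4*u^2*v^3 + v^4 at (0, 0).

6

The Hessian of f at 0 is [[0, 0], [0, 0]] with rank 0, so corank 2. A Groebner basis of the Jacobian ideal J(f) in C{u,v} is {v^3, u^2}; counting standard monomials gives mu = 6. Corank 2; j^3 = u^3 is a perfect cube, so E-series; the 4-jet and mu = 6 give E_6.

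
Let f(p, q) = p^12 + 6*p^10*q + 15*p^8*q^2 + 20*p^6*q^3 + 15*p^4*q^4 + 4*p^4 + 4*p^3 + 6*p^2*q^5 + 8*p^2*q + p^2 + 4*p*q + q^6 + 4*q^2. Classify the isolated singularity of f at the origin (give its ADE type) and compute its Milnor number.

Type A_{5}, Milnor number mu = 5.

The Hessian of f at 0 has rank 1. Corank 1: A-series; mu = 5 gives A_5.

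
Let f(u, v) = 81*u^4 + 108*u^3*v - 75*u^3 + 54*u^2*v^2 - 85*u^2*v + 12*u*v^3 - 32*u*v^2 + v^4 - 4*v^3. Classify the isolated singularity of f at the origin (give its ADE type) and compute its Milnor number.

Type D_{5}, Milnor number mu = 5.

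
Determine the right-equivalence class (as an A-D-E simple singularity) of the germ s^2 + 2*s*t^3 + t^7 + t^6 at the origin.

The Hessian of f at 0 has rank 1. Corank 1: A-series; mu = 6 gives A_6.

A_{6}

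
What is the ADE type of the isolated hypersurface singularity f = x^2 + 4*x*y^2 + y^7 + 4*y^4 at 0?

A_{6}

The Hessian of f at 0 has rank 1. Corank 1: A-series; mu = 6 gives A_6.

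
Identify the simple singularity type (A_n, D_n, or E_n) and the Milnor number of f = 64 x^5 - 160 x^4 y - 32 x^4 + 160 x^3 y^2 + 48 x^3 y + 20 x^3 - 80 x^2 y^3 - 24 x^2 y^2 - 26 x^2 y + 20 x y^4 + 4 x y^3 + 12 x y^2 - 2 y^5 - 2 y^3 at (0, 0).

Type D_4, Milnor number mu = 4.

The Hessian of f at 0 is [[0, 0], [0, 0]] with rank 0, so corank 2. A Groebner basis of the Jacobian ideal J(f) in C{x,y} is {y^3, x^2 - 3*y^2/11, x*y - 6*y^2/11}; counting standard monomials gives mu = 4. Corank 2; j^3 = 2*(2*x - y)*(5*x^2 - 4*x*y + y^2) splits into three distinct lines over C (the quadratic factor has nonzero discriminant), so D_4.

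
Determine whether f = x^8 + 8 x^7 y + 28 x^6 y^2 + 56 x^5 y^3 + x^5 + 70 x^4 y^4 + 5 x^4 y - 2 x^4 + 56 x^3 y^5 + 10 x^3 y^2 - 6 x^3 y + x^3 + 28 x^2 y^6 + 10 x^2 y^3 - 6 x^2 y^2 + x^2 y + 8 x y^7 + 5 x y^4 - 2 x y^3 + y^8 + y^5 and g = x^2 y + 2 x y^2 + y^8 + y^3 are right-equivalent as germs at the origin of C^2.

Yes.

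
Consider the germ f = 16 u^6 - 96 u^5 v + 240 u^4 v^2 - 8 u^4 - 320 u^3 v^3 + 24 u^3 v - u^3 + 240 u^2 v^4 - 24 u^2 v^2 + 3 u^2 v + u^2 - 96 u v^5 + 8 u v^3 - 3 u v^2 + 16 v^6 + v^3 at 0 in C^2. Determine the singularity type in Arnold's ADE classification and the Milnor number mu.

Type A_{2}, Milnor number mu = 2.

The Hessian of f at 0 is [[2, 0], [0, 0]] with rank 1, so corank 1. A Groebner basis of the Jacobian ideal J(f) in C{u,v} is {v^2, u}; counting standard monomials gives mu = 2. Corank 1: A-series; mu = 2 gives A_2.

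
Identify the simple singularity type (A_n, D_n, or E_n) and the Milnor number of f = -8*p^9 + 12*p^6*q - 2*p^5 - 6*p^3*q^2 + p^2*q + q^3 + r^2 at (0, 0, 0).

The Hessian of f at 0 has rank 1. Corank 2; j^3 = q*(p^2 + q^2) splits into three distinct lines over C (the quadratic factor has nonzero discriminant), so D_4.

Type D_{4}, Milnor number mu = 4.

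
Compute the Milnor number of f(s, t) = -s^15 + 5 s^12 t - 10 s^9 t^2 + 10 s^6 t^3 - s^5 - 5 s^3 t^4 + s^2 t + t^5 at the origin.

The Hessian of f at 0 has rank 0. Corank 2; j^3 = s^2*t has shape L^2 M (L != M), so D-series; mu = 6 gives D_6.

6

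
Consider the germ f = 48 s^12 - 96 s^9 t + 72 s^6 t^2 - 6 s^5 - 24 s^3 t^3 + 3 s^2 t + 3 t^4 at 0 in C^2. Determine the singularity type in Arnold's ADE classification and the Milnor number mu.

Type D_{5}, Milnor number mu = 5.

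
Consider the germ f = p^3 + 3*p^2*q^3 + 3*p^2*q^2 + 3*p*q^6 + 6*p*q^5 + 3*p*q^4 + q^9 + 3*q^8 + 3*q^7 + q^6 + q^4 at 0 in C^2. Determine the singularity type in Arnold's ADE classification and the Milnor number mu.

Type E_6, Milnor number mu = 6.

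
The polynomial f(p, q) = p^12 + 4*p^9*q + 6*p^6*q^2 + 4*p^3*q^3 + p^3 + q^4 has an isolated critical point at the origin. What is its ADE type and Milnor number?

Type E6, Milnor number mu = 6.

The Hessian of f at 0 has rank 0. Corank 2; j^3 = p^3 is a perfect cube, so E-series; the 4-jet and mu = 6 give E_6.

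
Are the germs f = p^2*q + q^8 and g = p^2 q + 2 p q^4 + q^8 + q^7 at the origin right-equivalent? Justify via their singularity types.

The Hessian of f at 0 has rank 0. Corank 2; j^3 = p^2*q has shape L^2 M (L != M), so D-series; mu = 9 gives D_9. The Hessian of g at 0 has rank 0. Corank 2; j^3 = p^2*q has shape L^2 M (L != M), so D-series; mu = 9 gives D_9. Both have type D_9, hence right-equivalent.

Yes.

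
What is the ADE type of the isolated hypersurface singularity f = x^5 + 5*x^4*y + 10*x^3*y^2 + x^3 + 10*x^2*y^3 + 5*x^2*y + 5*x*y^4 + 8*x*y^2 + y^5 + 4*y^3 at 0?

D_{6}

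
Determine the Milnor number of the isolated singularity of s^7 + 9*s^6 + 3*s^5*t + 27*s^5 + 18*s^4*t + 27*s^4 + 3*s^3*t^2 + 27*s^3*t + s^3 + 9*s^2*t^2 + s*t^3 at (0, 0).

7

The Hessian of f at 0 is [[0, 0], [0, 0]] with rank 0, so corank 2. A Groebner basis of the Jacobian ideal J(f) in C{s,t} is {s^2/3 + t^4 + t^3/9, s^3, s^2*t - s^2/9 - t^3/27, 2*s^2/3 + s*t^2 + 2*t^3/9}; counting standard monomials gives mu = 7. Corank 2; j^3 = s^3 is a perfect cube, so E-series; the 4-jet and mu = 7 give E_7.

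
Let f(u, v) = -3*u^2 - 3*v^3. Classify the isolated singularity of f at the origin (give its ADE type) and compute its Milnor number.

Type A_2, Milnor number mu = 2.

The Hessian of f at 0 is [[-6, 0], [0, 0]] with rank 1, so corank 1. A Groebner basis of the Jacobian ideal J(f) in C{u,v} is {v^2, u}; counting standard monomials gives mu = 2. Corank 1: A-series; mu = 2 gives A_2.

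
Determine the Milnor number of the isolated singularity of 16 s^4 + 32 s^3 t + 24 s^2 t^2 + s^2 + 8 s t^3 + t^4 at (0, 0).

3

The Hessian of f at 0 is [[2, 0], [0, 0]] with rank 1, so corank 1. A Groebner basis of the Jacobian ideal J(f) in C{s,t} is {t^3, s}; counting standard monomials gives mu = 3. Corank 1: A-series; mu = 3 gives A_3.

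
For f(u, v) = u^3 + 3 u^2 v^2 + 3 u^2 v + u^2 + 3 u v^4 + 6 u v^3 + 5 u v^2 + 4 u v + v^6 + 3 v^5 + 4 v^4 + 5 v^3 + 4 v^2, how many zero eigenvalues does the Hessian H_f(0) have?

1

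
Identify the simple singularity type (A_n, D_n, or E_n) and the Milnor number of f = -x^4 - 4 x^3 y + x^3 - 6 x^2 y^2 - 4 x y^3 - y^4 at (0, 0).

The Hessian of f at 0 is [[0, 0], [0, 0]] with rank 0, so corank 2. A Groebner basis of the Jacobian ideal J(f) in C{x,y} is {y^4, x*y^2 + y^3/3, x^2}; counting standard monomials gives mu = 6. Corank 2; j^3 = x^3 is a perfect cube, so E-series; the 4-jet and mu = 6 give E_6.

Type E6, Milnor number mu = 6.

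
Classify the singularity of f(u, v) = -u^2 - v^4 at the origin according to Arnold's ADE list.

A3

The Hessian of f at 0 is [[-2, 0], [0, 0]] with rank 1, so corank 1. A Groebner basis of the Jacobian ideal J(f) in C{u,v} is {v^3, u}; counting standard monomials gives mu = 3. Corank 1: A-series; mu = 3 gives A_3.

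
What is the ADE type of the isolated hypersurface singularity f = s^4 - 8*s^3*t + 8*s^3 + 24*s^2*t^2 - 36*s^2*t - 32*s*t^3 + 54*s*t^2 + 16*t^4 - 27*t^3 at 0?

The Hessian of f at 0 is [[0, 0], [0, 0]] with rank 0, so corank 2. A Groebner basis of the Jacobian ideal J(f) in C{s,t} is {t^4, s*t^2 - 5*t^3/3, s^2 - 3*s*t + 9*t^2/4}; counting standard monomials gives mu = 6. Corank 2; j^3 = (2*s - 3*t)^3 is a perfect cube, so E-series; the 4-jet and mu = 6 give E_6.

E_{6}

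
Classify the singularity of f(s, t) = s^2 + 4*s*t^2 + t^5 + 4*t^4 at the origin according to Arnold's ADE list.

The Hessian of f at 0 is [[2, 0], [0, 0]] with rank 1, so corank 1. A Groebner basis of the Jacobian ideal J(f) in C{s,t} is {s^2, s/2 + t^2}; counting standard monomials gives mu = 4. Corank 1: A-series; mu = 4 gives A_4.

A_{4}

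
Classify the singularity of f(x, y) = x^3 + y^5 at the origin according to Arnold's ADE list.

The Hessian of f at 0 has rank 0. Corank 2; j^3 = x^3 is a perfect cube, so E-series; the 5-jet and mu = 8 give E_8.

E_{8}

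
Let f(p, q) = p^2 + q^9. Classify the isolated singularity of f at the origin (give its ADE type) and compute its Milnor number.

The Hessian of f at 0 has rank 1. Corank 1: A-series; mu = 8 gives A_8.

Type A_{8}, Milnor number mu = 8.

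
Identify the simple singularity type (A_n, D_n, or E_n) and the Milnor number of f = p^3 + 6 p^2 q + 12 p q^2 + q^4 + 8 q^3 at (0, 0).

Type E6, Milnor number mu = 6.

The Hessian of f at 0 is [[0, 0], [0, 0]] with rank 0, so corank 2. A Groebner basis of the Jacobian ideal J(f) in C{p,q} is {q^3, p^2 + 4*p*q + 4*q^2}; counting standard monomials gives mu = 6. Corank 2; j^3 = (p + 2*q)^3 is a perfect cube, so E-series; the 4-jet and mu = 6 give E_6.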